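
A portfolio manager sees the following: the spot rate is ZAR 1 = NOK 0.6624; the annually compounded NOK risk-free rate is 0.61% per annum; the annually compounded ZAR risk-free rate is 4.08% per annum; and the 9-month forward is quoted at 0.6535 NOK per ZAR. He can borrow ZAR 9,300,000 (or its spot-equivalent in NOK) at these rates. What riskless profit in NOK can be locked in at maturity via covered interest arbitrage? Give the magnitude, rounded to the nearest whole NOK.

NOK 74,108

T = 9/12 years.
Invest the ZAR and cover forward: 9,300,000 × 1.030446534 × 0.6535 = NOK 6,262,590.33.
Convert at spot and invest in NOK: 9,300,000 × 0.6624 × 1.00457152 = NOK 6,188,482.03.
The quoted forward overvalues ZAR, so borrow NOK, buy ZAR at spot, deposit the ZAR at 4.08%, and sell the proceeds forward at 0.6535.
Arbitrage profit = |6,262,590.33 − 6,188,482.03| = NOK 74,108.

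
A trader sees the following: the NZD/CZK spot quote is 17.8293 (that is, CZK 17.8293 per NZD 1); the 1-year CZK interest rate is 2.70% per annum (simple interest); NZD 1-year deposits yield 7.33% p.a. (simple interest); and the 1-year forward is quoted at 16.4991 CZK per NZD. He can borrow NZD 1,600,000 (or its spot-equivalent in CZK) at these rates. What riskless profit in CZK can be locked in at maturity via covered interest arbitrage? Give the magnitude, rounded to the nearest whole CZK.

CZK 963,531

T = 1 year.
Route A — deposit NZD, sell forward: 1,600,000 × 1.073300 × 16.4991 = CZK 28,333,574.45.
Route B — convert at spot, deposit CZK: 1,600,000 × 17.8293 × 1.027000 = CZK 29,297,105.76.
The quoted forward undervalues NZD, so borrow NZD, convert to CZK at spot, deposit the CZK at 2.70%, and buy NZD forward at 16.4991 to cover the loan.
Profit = 29,297,105.76 − 28,333,574.45 = CZK 963,531.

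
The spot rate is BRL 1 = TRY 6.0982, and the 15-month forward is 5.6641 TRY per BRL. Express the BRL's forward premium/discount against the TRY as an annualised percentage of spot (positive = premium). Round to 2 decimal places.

-5.69%

T = 15/12 years.
Period premium: (5.6641 − 6.0982)/6.0982 = -0.0711849.
Per annum: -0.0711849 / (15/12) = -0.056948 = -5.69%.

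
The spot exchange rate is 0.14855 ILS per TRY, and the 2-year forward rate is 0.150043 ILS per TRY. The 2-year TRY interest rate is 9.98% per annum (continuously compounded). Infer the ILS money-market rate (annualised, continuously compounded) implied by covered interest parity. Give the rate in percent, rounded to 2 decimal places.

10.48%

T = 2 years.
By CIP, F/S equals the ILS-to-TRY growth ratio: 0.150043/0.14855 = 1.0100505.
TRY growth factor: e^(0.0998×2) = 1.2209143.
That pins the ILS growth at 1.2331851.
Take logs: ln 1.2331851 / 2 = 0.104800, so 10.48%.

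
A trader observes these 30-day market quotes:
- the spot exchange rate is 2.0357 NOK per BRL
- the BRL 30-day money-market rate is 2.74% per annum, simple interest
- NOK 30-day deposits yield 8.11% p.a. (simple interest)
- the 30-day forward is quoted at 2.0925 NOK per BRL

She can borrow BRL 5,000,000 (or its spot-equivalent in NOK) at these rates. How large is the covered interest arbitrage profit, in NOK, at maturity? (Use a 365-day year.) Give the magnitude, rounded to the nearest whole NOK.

NOK 239,715

T = 30/365 years.
Route A — deposit BRL, sell forward: 5,000,000 × 1.0022520548 × 2.0925 = NOK 10,486,062.12.
Route B — convert at spot, deposit NOK: 5,000,000 × 2.0357 × 1.0066657534 = NOK 10,246,347.37.
The quoted forward overvalues BRL, so borrow NOK, buy BRL at spot, deposit the BRL at 2.74%, and sell the proceeds forward at 2.0925.
Profit = 10,486,062.12 − 10,246,347.37 = NOK 239,715.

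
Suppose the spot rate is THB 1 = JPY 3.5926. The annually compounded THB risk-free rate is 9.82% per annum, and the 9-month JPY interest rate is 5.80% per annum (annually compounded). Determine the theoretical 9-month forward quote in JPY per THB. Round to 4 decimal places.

T = 9/12 years.
JPY growth factor: (1 + 0.0580)^(9/12) = 1.043192.
THB accumulates by (1 + 0.0982)^(9/12) = 1.072781.
CIP: F = S · (grow JPY)/(grow THB) = 3.5926 × 1.043192/1.072781 = 3.493510 JPY per THB.

3.4935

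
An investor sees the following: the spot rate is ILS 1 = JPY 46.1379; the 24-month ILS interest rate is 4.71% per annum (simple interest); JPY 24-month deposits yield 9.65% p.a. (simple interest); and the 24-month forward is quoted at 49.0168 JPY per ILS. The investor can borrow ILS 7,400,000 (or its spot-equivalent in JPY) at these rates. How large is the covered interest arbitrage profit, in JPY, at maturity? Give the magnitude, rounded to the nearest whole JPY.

T = 2 years.
Invest the ILS and cover forward: 7,400,000 × 1.094200 × 49.0168 = JPY 396,892,950.94.
Convert at spot and invest in JPY: 7,400,000 × 46.1379 × 1.193000 = JPY 407,314,608.78.
The quoted forward undervalues ILS, so borrow ILS, convert to JPY at spot, deposit the JPY at 9.65%, and buy ILS forward at 49.0168 to cover the loan.
Profit = 407,314,608.78 − 396,892,950.94 = JPY 10,421,658.

JPY 10,421,658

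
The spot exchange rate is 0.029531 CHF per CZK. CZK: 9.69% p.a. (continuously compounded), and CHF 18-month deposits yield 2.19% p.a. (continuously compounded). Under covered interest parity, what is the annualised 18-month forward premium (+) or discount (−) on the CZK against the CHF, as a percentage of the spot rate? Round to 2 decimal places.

-7.09%

T = 18/12 years.
CIP forward (CHF per CZK) = 0.029531 × 1.0333955/1.1564443 = 0.026388822.
Annualised premium = (F − S)/S × (1/T) = (0.026388822 − 0.029531)/0.029531 ÷ (18/12) = -7.09%.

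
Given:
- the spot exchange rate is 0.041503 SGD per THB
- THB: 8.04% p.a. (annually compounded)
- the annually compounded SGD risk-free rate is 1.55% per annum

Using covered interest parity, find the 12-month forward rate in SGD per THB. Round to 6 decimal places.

T = 1 year.
SGD growth factor: (1 + 0.0155)^1 = 1.015500.
THB growth factor: (1 + 0.0804)^1 = 1.080400.
CIP: F = S · (grow SGD)/(grow THB) = 0.041503 × 1.015500/1.080400 = 0.03900990 SGD per THB.

0.039010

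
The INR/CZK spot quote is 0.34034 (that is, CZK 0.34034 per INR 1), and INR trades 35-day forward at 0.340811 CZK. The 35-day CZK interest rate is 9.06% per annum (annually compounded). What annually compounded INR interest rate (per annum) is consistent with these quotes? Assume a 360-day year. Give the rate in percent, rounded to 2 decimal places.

T = 35/360 years.
F/S = 0.340811/0.34034 = 1.0013839 = (growth of CZK) / (growth of INR).
The CZK side grows by (1 + 0.0906)^(35/360) = 1.0084675.
That pins the INR growth at 1.0070738.
Annualise: 1.0070738^(360/35) − 1 = 0.075196 = 7.52%.

7.52%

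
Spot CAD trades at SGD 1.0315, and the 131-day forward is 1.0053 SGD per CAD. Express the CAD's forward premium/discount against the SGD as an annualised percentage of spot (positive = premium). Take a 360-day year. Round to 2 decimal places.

T = 131/360 years.
(F − S)/S = (1.0053 − 1.0315)/1.0315 = -0.0253999.
×(1/T) gives -6.98% p.a.

-6.98%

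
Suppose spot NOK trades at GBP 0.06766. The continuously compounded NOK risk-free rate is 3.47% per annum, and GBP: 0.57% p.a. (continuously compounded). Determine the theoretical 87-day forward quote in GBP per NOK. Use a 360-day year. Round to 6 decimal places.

0.067187

T = 87/360 years.
GBP accumulates by e^(0.0057×87/360) = 1.0013784.
Growth of 1 NOK over T: e^(0.0347×87/360) = 1.0084211.
CIP: F = S · (grow GBP)/(grow NOK) = 0.06766 × 1.0013784/1.0084211 = 0.06718747 GBP per NOK.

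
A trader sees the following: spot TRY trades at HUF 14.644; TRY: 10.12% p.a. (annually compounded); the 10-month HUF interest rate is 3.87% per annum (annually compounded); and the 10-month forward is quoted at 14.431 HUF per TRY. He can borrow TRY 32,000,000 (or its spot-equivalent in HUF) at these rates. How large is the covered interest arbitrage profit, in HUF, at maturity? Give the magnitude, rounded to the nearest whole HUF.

T = 10/12 years.
Invest the TRY and cover forward: 32,000,000 × 1.08364866991 × 14.431 = HUF 500,420,286.58.
Convert at spot and invest in HUF: 32,000,000 × 14.644 × 1.03214752701 = HUF 483,672,588.34.
The quoted forward overvalues TRY, so borrow HUF, buy TRY at spot, deposit the TRY at 10.12%, and sell the proceeds forward at 14.431.
Profit = 500,420,286.58 − 483,672,588.34 = HUF 16,747,698.

HUF 16,747,698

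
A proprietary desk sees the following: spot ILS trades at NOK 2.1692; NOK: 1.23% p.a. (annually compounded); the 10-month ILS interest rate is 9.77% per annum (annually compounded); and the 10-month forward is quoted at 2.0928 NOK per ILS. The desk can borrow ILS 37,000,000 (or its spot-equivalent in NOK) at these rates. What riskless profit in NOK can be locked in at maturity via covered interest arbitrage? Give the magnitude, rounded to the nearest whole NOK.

T = 10/12 years.
Keep in ILS, deliver into the forward: 37,000,000·1.080777729·2.0928 = NOK 83,688,510.36.
Swap to NOK now, deposit: 37,000,000·2.1692·1.0102395437 = NOK 81,082,229.87.
The quoted forward overvalues ILS, so borrow NOK, buy ILS at spot, deposit the ILS at 9.77%, and sell the proceeds forward at 2.0928.
The gap between the two covered legs is NOK 2,606,280.

NOK 2,606,280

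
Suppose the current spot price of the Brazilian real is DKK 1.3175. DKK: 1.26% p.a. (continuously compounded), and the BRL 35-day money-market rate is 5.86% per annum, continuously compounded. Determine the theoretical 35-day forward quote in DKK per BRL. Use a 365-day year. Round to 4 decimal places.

T = 35/365 years.
DKK growth factor: e^(0.0126×35/365) = 1.0012089.
Growth of 1 BRL over T: e^(0.0586×35/365) = 1.005635.
So F = 1.3175 × 1.0012089 / 1.005635 = 1.311701 (DKK/BRL).

1.3117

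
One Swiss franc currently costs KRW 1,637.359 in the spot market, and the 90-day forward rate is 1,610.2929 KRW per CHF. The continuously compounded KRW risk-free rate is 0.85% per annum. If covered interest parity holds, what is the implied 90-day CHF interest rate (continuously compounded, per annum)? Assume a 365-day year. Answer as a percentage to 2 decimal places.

7.61%

T = 90/365 years.
F/S = 1610.2929/1637.359 = 0.9834697 = (growth of KRW) / (growth of CHF).
The KRW side grows by e^(0.0085×90/365) = 1.0020981.
Hence g_CHF = 1.0189415.
r = ln(1.0189415)/(90/365) = 0.076100 → 7.61%.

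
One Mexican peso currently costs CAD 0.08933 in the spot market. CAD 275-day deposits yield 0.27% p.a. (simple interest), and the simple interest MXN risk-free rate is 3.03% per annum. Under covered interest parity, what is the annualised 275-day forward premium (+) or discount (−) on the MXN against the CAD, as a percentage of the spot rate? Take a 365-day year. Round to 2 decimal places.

T = 275/365 years.
F = S · g_CAD/g_MXN = 0.08933 × 1.0020342/1.0228288 = 0.08751388.
Annualised premium = (F − S)/S × (1/T) = (0.08751388 − 0.08933)/0.08933 ÷ (275/365) = -2.70%.

-2.70%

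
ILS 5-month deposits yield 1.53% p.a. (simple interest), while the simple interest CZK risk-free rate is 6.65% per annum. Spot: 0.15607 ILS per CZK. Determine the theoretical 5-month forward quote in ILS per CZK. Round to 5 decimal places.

T = 5/12 years.
Growth of 1 ILS over T: 1 + 0.0153×5/12 = 1.006375.
Growth of 1 CZK over T: 1 + 0.0665×5/12 = 1.0277083.
So F = 0.15607 × 1.006375 / 1.0277083 = 0.1528303 (ILS/CZK).

0.15283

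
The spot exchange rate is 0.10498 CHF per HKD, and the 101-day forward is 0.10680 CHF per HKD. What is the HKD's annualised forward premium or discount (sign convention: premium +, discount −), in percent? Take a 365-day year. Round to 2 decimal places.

T = 101/365 years.
(F − S)/S = (0.10680 − 0.10498)/0.10498 = 0.0173366.
Annualise by dividing by T: 0.0173366 / (101/365) = 0.062652 → 6.27%.

+6.27%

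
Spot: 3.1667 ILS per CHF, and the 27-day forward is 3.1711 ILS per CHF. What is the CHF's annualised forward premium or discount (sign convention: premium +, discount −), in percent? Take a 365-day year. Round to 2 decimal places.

+1.88%

T = 27/365 years.
CHF trades forward at +0.13895% vs spot over the period.
Per annum: 0.0013895 / (27/365) = 0.018784 = 1.88%.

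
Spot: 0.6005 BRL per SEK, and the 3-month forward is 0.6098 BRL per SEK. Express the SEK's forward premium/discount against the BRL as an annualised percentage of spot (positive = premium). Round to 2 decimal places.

T = 3/12 years.
SEK trades forward at +1.54871% vs spot over the period.
×(1/T) gives 6.19% p.a.

+6.19%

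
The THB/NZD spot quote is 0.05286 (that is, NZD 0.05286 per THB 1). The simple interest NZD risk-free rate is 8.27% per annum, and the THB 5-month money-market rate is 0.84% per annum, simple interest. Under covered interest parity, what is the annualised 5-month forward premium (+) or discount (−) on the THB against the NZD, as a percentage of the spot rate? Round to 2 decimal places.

T = 5/12 years.
No-arbitrage forward: 0.05286 × 1.0344583 / 1.003500 = 0.05449075 NZD/THB.
Annualised premium = (F − S)/S × (1/T) = (0.05449075 − 0.05286)/0.05286 ÷ (5/12) = 7.40%.

+7.40%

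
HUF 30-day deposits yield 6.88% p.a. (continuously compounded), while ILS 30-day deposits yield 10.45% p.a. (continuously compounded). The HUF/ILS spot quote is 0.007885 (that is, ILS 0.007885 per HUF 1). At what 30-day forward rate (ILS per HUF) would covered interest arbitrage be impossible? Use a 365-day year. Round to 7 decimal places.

0.0079082

T = 30/365 years.
ILS growth factor: e^(0.1045×30/365) = 1.008626.
Growth of 1 HUF over T: e^(0.0688×30/365) = 1.0056708.
So F = 0.007885 × 1.008626 / 1.0056708 = 0.007908170 (ILS/HUF).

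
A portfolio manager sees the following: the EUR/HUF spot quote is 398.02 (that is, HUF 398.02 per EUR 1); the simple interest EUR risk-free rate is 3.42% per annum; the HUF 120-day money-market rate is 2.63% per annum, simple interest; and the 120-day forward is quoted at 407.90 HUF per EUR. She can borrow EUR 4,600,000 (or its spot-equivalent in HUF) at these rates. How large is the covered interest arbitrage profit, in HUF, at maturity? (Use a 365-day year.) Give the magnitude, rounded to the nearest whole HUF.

HUF 50,714,313

T = 120/365 years.
Keep in EUR, deliver into the forward: 4,600,000·1.011243835616·407.90 = HUF 1,897,437,258.52.
Swap to HUF now, deposit: 4,600,000·398.02·1.008646575342 = HUF 1,846,722,945.62.
The quoted forward overvalues EUR, so borrow HUF, buy EUR at spot, deposit the EUR at 3.42%, and sell the proceeds forward at 407.90.
Arbitrage profit = |1,897,437,258.52 − 1,846,722,945.62| = HUF 50,714,313.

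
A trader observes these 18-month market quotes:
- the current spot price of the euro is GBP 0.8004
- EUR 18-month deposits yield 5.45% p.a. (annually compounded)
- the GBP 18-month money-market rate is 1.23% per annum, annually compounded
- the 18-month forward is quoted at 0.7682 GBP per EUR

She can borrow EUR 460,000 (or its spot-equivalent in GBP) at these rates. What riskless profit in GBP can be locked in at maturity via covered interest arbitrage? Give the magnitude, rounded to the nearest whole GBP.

T = 18/12 years.
Invest the EUR and cover forward: 460,000 × 1.08285393 × 0.7682 = GBP 382,650.26.
Convert at spot and invest in GBP: 460,000 × 0.8004 × 1.01850662 = GBP 374,997.84.
The quoted forward overvalues EUR, so borrow GBP, buy EUR at spot, deposit the EUR at 5.45%, and sell the proceeds forward at 0.7682.
The gap between the two covered legs is GBP 7,652.

GBP 7,652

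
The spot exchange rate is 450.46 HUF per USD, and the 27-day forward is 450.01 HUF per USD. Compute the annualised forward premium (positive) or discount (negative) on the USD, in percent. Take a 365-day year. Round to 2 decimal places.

-1.35%

T = 27/365 years.
Period premium: (450.01 − 450.46)/450.46 = -0.0009990.
×(1/T) gives -1.35% p.a.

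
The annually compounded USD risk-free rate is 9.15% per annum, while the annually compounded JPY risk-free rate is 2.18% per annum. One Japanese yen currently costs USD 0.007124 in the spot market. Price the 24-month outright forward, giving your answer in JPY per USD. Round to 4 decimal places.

123.0157

T = 2 years.
USD accumulates by (1 + 0.0915)^2 = 1.19137225.
Growth of 1 JPY over T: (1 + 0.0218)^2 = 1.04407524.
So F = 0.007124 × 1.19137225 / 1.04407524 = 0.00812904624 (USD/JPY).
Invert for JPY per USD: 1 / 0.00812904624 = 123.0157.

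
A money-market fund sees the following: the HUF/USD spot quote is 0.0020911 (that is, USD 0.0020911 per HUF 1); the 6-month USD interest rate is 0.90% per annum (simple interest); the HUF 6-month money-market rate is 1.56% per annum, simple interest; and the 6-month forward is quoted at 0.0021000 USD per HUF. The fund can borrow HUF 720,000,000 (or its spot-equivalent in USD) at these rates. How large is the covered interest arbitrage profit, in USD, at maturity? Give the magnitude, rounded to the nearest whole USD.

T = 6/12 years.
Invest the HUF and cover forward: 720,000,000 × 1.007800 × 0.0021000 = USD 1,523,793.60.
Convert at spot and invest in USD: 720,000,000 × 0.0020911 × 1.004500 = USD 1,512,367.16.
The quoted forward overvalues HUF, so borrow USD, buy HUF at spot, deposit the HUF at 1.56%, and sell the proceeds forward at 0.0021000.
The gap between the two covered legs is USD 11,426.

USD 11,426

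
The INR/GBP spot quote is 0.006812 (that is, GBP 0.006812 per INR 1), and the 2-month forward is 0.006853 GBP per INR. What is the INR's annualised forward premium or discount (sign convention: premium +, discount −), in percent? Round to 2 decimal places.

T = 2/12 years.
Period premium: (0.006853 − 0.006812)/0.006812 = 0.0060188.
Per annum: 0.0060188 / (2/12) = 0.036113 = 3.61%.

+3.61%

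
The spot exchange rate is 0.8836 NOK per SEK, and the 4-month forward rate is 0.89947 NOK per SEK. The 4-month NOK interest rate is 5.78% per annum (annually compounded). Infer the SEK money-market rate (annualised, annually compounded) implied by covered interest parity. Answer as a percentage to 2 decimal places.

T = 4/12 years.
F/S = 0.89947/0.8836 = 1.0179606 = (growth of NOK) / (growth of SEK).
The NOK side grows by (1 + 0.0578)^(4/12) = 1.0189069.
Hence g_SEK = 1.0009296.
r = 1.0009296^(12/4) − 1 = 0.002791 → 0.28%.

0.28%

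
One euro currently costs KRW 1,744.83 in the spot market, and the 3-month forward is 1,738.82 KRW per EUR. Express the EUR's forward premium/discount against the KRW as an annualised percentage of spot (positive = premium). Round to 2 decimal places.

T = 3/12 years.
Period premium: (1738.82 − 1744.83)/1744.83 = -0.0034445.
Annualise by dividing by T: -0.0034445 / (3/12) = -0.013778 → -1.38%.

-1.38%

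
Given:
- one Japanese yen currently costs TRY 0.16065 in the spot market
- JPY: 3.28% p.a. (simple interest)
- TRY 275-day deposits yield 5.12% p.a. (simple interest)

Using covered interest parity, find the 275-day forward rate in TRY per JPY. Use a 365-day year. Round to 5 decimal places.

0.16282

T = 275/365 years.
TRY growth factor: 1 + 0.0512×275/365 = 1.0385753.
JPY growth factor: 1 + 0.0328×275/365 = 1.0247123.
Forward (TRY per JPY) = 0.16065 × 1.0385753 / 1.0247123 = 0.1628234.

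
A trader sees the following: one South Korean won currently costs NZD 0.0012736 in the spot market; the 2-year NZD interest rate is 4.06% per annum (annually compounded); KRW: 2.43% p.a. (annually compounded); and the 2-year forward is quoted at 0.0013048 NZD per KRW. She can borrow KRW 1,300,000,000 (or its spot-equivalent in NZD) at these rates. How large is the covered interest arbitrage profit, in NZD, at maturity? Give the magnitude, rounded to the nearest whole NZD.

NZD 13,171

T = 2 years.
Route A — deposit KRW, sell forward: 1,300,000,000 × 1.04919049 × 0.0013048 = NZD 1,779,678.88.
Route B — convert at spot, deposit NZD: 1,300,000,000 × 0.0012736 × 1.08284836 = NZD 1,792,850.37.
The quoted forward undervalues KRW, so borrow KRW, convert to NZD at spot, deposit the NZD at 4.06%, and buy KRW forward at 0.0013048 to cover the loan.
Profit = 1,792,850.37 − 1,779,678.88 = NZD 13,171.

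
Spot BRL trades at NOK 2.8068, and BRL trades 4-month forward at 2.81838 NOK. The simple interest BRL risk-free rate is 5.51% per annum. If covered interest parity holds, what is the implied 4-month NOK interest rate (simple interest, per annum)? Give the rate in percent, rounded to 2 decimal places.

6.77%

T = 4/12 years.
F/S = 2.81838/2.8068 = 1.0041257 = (growth of NOK) / (growth of BRL).
BRL growth factor: 1 + 0.0551×4/12 = 1.0183667.
Hence g_NOK = 1.0225682.
(1.0225682 − 1)/T = 0.067705, i.e. 6.77%.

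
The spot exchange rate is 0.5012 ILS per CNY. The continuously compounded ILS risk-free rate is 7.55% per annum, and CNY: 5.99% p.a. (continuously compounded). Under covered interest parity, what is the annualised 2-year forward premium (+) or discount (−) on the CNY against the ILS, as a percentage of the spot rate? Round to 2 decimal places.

+1.58%

T = 2 years.
No-arbitrage forward: 0.5012 × 1.1629967 / 1.1272714 = 0.5170839 ILS/CNY.
(F − S)/S ÷ T = (0.5170839 − 0.5012)/0.5012/2 = 0.015846 → 1.58%.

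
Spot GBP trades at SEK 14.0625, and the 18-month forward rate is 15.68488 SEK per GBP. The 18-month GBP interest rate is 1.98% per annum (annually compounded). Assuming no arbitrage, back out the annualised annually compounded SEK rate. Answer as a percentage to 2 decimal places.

T = 18/12 years.
F/S = 15.68488/14.0625 = 1.1153692 = (growth of SEK) / (growth of GBP).
GBP growth factor: (1 + 0.0198)^(18/12) = 1.0298465.
Hence g_SEK = 1.1486591.
r = 1.1486591^(12/18) − 1 = 0.096800 → 9.68%.

9.68%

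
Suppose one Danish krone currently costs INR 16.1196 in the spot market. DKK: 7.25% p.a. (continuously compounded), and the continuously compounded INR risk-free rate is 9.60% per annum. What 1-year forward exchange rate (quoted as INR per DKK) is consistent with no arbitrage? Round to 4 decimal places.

T = 1 year.
Growth of 1 INR over T: e^(0.0960×1) = 1.10075906.
Growth of 1 DKK over T: e^(0.0725×1) = 1.07519281.
Forward (INR per DKK) = 16.1196 × 1.10075906 / 1.07519281 = 16.502897.

16.5029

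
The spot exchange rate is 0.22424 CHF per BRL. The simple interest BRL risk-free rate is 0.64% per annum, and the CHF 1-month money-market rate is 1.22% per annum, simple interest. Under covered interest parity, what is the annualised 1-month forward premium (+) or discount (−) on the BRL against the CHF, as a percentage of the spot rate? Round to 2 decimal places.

T = 1/12 years.
F = S · g_CHF/g_BRL = 0.22424 × 1.0010167/1.0005333 = 0.22434834.
(F − S)/S ÷ T = (0.22434834 − 0.22424)/0.22424/(1/12) = 0.005798 → 0.58%.

+0.58%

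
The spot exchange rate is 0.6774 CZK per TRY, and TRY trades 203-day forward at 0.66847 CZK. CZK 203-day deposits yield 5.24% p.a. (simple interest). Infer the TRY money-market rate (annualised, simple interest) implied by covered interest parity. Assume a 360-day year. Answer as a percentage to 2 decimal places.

7.68%

T = 203/360 years.
CIP gives F = S · g_CZK/g_TRY, so g_CZK/g_TRY = 0.66847/0.6774 = 0.9868172.
CZK growth factor: 1 + 0.0524×203/360 = 1.0295478.
That pins the TRY growth at 1.0433014.
r = (1.0433014 − 1)/(203/360) = 0.076791 → 7.68%.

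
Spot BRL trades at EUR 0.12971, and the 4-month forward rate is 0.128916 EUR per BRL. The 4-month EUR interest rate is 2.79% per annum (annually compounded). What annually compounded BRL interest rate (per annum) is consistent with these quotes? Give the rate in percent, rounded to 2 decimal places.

4.70%

T = 4/12 years.
By CIP, F/S equals the EUR-to-BRL growth ratio: 0.128916/0.12971 = 0.9938787.
The EUR side grows by (1 + 0.0279)^(4/12) = 1.0092148.
So the BRL growth factor = 1.0154306.
r = 1.0154306^(12/4) − 1 = 0.047010 → 4.70%.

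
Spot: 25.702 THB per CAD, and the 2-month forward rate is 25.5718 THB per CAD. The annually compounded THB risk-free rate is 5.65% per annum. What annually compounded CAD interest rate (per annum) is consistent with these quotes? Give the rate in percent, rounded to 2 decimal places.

T = 2/12 years.
By CIP, F/S equals the THB-to-CAD growth ratio: 25.5718/25.702 = 0.9949342.
THB growth factor: (1 + 0.0565)^(2/12) = 1.0092023.
Hence g_CAD = 1.0143407.
Annualise: 1.0143407^(12/2) − 1 = 0.089189 = 8.92%.

8.92%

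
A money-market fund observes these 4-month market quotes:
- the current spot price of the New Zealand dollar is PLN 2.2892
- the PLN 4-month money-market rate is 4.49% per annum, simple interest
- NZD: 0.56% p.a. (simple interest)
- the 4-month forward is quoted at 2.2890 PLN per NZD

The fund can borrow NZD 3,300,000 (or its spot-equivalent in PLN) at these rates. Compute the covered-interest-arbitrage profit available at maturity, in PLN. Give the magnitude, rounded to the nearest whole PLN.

PLN 99,623

T = 4/12 years.
Route A — deposit NZD, sell forward: 3,300,000 × 1.001866667 × 2.2890 = PLN 7,567,800.24.
Route B — convert at spot, deposit PLN: 3,300,000 × 2.2892 × 1.014966667 = PLN 7,667,423.59.
The quoted forward undervalues NZD, so borrow NZD, convert to PLN at spot, deposit the PLN at 4.49%, and buy NZD forward at 2.2890 to cover the loan.
The gap between the two covered legs is PLN 99,623.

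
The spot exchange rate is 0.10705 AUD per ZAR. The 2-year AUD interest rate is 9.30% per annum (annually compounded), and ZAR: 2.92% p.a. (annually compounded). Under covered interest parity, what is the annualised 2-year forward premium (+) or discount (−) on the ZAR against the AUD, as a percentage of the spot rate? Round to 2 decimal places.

+6.39%

T = 2 years.
No-arbitrage forward: 0.10705 × 1.194649 / 1.0592526 = 0.12073341 AUD/ZAR.
Annualised premium = (F − S)/S × (1/T) = (0.12073341 − 0.10705)/0.10705 ÷ 2 = 6.39%.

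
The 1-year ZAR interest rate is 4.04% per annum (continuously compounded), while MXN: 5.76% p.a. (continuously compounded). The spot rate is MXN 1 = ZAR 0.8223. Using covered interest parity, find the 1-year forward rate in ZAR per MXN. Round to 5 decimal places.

0.80828

T = 1 year.
Growth of 1 ZAR over T: e^(0.0404×1) = 1.0412272.
MXN accumulates by e^(0.0576×1) = 1.0592912.
Forward (ZAR per MXN) = 0.8223 × 1.0412272 / 1.0592912 = 0.8082774.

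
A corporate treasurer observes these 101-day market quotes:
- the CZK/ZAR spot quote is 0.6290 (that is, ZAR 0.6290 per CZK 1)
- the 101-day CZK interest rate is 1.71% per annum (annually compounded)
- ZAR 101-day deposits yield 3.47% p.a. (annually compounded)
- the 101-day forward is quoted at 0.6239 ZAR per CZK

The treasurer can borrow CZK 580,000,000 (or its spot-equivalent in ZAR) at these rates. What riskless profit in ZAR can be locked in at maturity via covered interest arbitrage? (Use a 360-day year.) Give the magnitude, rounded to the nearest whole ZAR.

T = 101/360 years.
Keep in CZK, deliver into the forward: 580,000,000·1.00476827529·0.6239 = ZAR 363,587,457.63.
Swap to ZAR now, deposit: 580,000,000·0.6290·1.00961611975 = ZAR 368,328,152.81.
The quoted forward undervalues CZK, so borrow CZK, convert to ZAR at spot, deposit the ZAR at 3.47%, and buy CZK forward at 0.6239 to cover the loan.
Profit = 368,328,152.81 − 363,587,457.63 = ZAR 4,740,695.

ZAR 4,740,695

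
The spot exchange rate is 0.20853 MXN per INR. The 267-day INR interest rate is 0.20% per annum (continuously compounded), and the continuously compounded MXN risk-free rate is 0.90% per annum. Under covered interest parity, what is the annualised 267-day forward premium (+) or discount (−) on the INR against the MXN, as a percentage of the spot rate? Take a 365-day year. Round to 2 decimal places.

+0.70%

T = 267/365 years.
No-arbitrage forward: 0.20853 × 1.0066053 / 1.0014641 = 0.20960053 MXN/INR.
(F − S)/S ÷ T = (0.20960053 − 0.20853)/0.20853/(267/365) = 0.007018 → 0.70%.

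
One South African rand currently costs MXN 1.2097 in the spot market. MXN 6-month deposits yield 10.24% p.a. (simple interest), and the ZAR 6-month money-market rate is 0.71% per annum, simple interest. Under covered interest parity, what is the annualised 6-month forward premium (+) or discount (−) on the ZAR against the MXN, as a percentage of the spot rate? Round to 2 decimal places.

T = 6/12 years.
CIP forward (MXN per ZAR) = 1.2097 × 1.051200/1.003550 = 1.2671383.
(F − S)/S ÷ T = (1.2671383 − 1.2097)/1.2097/(6/12) = 0.094963 → 9.50%.

+9.50%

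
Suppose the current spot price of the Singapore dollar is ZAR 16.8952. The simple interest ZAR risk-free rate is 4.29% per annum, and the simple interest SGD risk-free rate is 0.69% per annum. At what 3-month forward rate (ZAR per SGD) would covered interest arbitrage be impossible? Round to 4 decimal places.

T = 3/12 years.
Growth of 1 ZAR over T: 1 + 0.0429×3/12 = 1.010725.
SGD accumulates by 1 + 0.0069×3/12 = 1.001725.
So F = 16.8952 × 1.010725 / 1.001725 = 17.046995 (ZAR/SGD).

17.0470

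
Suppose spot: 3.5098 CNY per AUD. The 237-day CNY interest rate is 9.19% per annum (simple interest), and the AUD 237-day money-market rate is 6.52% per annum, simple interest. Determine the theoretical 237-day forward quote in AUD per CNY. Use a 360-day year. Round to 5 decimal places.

0.28019

T = 237/360 years.
CNY accumulates by 1 + 0.0919×237/360 = 1.0605008.
AUD accumulates by 1 + 0.0652×237/360 = 1.0429233.
Forward (CNY per AUD) = 3.5098 × 1.0605008 / 1.0429233 = 3.568954.
Invert for AUD per CNY: 1 / 3.568954 = 0.28019.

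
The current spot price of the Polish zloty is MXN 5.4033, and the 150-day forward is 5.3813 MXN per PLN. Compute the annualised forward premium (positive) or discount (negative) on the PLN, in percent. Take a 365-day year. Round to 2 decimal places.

-0.99%

T = 150/365 years.
(F − S)/S = (5.3813 − 5.4033)/5.4033 = -0.0040716.
Annualise by dividing by T: -0.0040716 / (150/365) = -0.009908 → -0.99%.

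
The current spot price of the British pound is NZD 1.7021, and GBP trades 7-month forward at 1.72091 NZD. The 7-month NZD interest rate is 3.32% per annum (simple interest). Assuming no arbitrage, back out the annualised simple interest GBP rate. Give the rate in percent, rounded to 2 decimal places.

1.41%

T = 7/12 years.
By CIP, F/S equals the NZD-to-GBP growth ratio: 1.72091/1.7021 = 1.0110511.
NZD growth factor: 1 + 0.0332×7/12 = 1.0193667.
That pins the GBP growth at 1.0082247.
r = (1.0082247 − 1)/(7/12) = 0.014099 → 1.41%.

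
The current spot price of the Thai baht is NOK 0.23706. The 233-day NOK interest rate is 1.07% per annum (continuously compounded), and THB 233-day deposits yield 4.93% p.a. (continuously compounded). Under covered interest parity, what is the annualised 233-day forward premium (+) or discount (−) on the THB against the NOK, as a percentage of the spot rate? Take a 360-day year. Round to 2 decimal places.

-3.81%

T = 233/360 years.
No-arbitrage forward: 0.23706 × 1.0069493 / 1.0324226 = 0.23121094 NOK/THB.
(F − S)/S ÷ T = (0.23121094 − 0.23706)/0.23706/(233/360) = -0.038122 → -3.81%.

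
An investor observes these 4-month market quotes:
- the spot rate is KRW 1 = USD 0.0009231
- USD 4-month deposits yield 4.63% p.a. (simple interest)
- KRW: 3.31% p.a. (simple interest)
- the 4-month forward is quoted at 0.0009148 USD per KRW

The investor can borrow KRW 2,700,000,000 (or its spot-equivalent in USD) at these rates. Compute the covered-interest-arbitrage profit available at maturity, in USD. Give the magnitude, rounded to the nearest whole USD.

T = 4/12 years.
Keep in KRW, deliver into the forward: 2,700,000,000·1.011033333·0.0009148 = USD 2,497,211.89.
Swap to USD now, deposit: 2,700,000,000·0.0009231·1.015433333 = USD 2,530,835.58.
The quoted forward undervalues KRW, so borrow KRW, convert to USD at spot, deposit the USD at 4.63%, and buy KRW forward at 0.0009148 to cover the loan.
The gap between the two covered legs is USD 33,624.

USD 33,624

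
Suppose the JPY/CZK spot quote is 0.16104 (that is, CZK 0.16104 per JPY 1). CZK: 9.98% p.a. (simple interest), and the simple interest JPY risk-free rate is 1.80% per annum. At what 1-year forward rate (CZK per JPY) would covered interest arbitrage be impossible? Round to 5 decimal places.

0.17398

T = 1 year.
Growth of 1 CZK over T: 1 + 0.0998×1 = 1.099800.
JPY growth factor: 1 + 0.0180×1 = 1.018000.
So F = 0.16104 × 1.099800 / 1.018000 = 0.1739801 (CZK/JPY).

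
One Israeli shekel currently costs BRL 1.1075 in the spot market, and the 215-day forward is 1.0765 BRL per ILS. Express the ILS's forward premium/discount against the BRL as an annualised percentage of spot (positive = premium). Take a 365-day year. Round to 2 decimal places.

-4.75%

T = 215/365 years.
ILS trades forward at -2.79910% vs spot over the period.
Annualise by dividing by T: -0.0279910 / (215/365) = -0.047520 → -4.75%.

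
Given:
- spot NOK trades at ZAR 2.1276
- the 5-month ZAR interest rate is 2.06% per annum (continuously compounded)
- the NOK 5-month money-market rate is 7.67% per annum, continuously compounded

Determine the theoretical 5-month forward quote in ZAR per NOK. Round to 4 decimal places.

2.0784

T = 5/12 years.
ZAR accumulates by e^(0.0206×5/12) = 1.0086203.
NOK growth factor: e^(0.0767×5/12) = 1.0324745.
So F = 2.1276 × 1.0086203 / 1.0324745 = 2.078444 (ZAR/NOK).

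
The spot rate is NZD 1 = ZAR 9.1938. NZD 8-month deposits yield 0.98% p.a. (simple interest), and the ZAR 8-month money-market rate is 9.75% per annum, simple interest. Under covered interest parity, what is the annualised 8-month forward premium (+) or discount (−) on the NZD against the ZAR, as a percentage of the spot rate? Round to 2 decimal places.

T = 8/12 years.
F = S · g_ZAR/g_NZD = 9.1938 × 1.065000/1.0065333 = 9.7278421.
Annualised premium = (F − S)/S × (1/T) = (9.7278421 − 9.1938)/9.1938 ÷ (8/12) = 8.71%.

+8.71%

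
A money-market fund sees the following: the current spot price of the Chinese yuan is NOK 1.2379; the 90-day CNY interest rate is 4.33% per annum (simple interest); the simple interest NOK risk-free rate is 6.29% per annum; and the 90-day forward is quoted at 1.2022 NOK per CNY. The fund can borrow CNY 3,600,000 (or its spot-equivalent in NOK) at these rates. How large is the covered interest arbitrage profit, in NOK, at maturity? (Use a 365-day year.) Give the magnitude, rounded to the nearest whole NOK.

NOK 151,430

T = 90/365 years.
Invest the CNY and cover forward: 3,600,000 × 1.010676712 × 1.2022 = NOK 4,374,127.96.
Convert at spot and invest in NOK: 3,600,000 × 1.2379 × 1.015509589 = NOK 4,525,557.55.
The quoted forward undervalues CNY, so borrow CNY, convert to NOK at spot, deposit the NOK at 6.29%, and buy CNY forward at 1.2022 to cover the loan.
The gap between the two covered legs is NOK 151,430.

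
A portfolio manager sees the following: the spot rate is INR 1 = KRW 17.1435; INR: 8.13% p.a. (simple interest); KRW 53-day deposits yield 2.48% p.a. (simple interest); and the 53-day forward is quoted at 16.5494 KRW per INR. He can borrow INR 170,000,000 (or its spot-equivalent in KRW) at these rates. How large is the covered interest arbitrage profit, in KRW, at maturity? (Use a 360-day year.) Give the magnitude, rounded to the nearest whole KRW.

T = 53/360 years.
Route A — deposit INR, sell forward: 170,000,000 × 1.011969166667 × 16.5494 = KRW 2,847,072,029.56.
Route B — convert at spot, deposit KRW: 170,000,000 × 17.1435 × 1.003651111111 = KRW 2,925,035,779.97.
The quoted forward undervalues INR, so borrow INR, convert to KRW at spot, deposit the KRW at 2.48%, and buy INR forward at 16.5494 to cover the loan.
The gap between the two covered legs is KRW 77,963,750.

KRW 77,963,750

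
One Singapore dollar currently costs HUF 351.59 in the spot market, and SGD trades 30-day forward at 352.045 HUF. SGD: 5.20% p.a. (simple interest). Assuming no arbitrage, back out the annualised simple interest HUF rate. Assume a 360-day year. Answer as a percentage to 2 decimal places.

T = 30/360 years.
CIP gives F = S · g_HUF/g_SGD, so g_HUF/g_SGD = 352.045/351.59 = 1.0012941.
The SGD side grows by 1 + 0.0520×30/360 = 1.0043333.
So the HUF growth factor = 1.005633.
(1.005633 − 1)/T = 0.067596, i.e. 6.76%.

6.76%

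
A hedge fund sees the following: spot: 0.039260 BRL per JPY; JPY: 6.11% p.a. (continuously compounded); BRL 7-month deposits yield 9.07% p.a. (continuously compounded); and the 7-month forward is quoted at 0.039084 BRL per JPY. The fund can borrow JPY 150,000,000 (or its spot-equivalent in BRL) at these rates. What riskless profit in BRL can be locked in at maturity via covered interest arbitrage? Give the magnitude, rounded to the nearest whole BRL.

BRL 133,646

T = 7/12 years.
Invest the JPY and cover forward: 150,000,000 × 1.036284445 × 0.039084 = BRL 6,075,321.19.
Convert at spot and invest in BRL: 150,000,000 × 0.039260 × 1.054332993 = BRL 6,208,967.00.
The quoted forward undervalues JPY, so borrow JPY, convert to BRL at spot, deposit the BRL at 9.07%, and buy JPY forward at 0.039084 to cover the loan.
Arbitrage profit = |6,075,321.19 − 6,208,967.00| = BRL 133,646.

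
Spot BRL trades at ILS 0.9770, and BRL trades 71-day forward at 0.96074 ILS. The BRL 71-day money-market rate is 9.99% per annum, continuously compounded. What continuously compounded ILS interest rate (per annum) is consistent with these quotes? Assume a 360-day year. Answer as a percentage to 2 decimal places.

T = 71/360 years.
F/S = 0.96074/0.977 = 0.9833572 = (growth of ILS) / (growth of BRL).
The BRL side grows by e^(0.0999×71/360) = 1.0198979.
That pins the ILS growth at 1.0029239.
Take logs: ln 1.0029239 / (71/360) = 0.014804, so 1.48%.

1.48%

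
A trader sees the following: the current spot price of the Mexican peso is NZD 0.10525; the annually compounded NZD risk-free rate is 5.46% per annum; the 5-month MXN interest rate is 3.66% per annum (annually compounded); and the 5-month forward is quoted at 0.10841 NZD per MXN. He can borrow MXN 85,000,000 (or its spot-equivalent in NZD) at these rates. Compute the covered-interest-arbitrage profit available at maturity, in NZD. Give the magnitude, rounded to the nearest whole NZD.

T = 5/12 years.
Route A — deposit MXN, sell forward: 85,000,000 × 1.015090278 × 0.10841 = NZD 9,353,904.65.
Route B — convert at spot, deposit NZD: 85,000,000 × 0.10525 × 1.022397792 = NZD 9,146,626.25.
The quoted forward overvalues MXN, so borrow NZD, buy MXN at spot, deposit the MXN at 3.66%, and sell the proceeds forward at 0.10841.
The gap between the two covered legs is NZD 207,278.

NZD 207,278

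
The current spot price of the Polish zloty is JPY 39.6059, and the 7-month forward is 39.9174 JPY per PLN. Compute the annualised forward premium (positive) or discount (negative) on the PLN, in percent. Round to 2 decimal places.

+1.35%

T = 7/12 years.
(F − S)/S = (39.9174 − 39.6059)/39.6059 = 0.0078650.
×(1/T) gives 1.35% p.a.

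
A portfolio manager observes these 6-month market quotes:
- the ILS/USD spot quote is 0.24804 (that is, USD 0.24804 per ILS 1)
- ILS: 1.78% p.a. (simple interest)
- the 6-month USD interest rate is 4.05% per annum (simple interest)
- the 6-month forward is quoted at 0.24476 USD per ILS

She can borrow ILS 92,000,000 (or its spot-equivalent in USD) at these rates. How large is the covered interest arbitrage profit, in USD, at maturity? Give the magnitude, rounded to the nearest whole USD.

USD 563,449

T = 6/12 years.
Route A — deposit ILS, sell forward: 92,000,000 × 1.008900 × 0.24476 = USD 22,718,329.49.
Route B — convert at spot, deposit USD: 92,000,000 × 0.24804 × 1.020250 = USD 23,281,778.52.
The quoted forward undervalues ILS, so borrow ILS, convert to USD at spot, deposit the USD at 4.05%, and buy ILS forward at 0.24476 to cover the loan.
The gap between the two covered legs is USD 563,449.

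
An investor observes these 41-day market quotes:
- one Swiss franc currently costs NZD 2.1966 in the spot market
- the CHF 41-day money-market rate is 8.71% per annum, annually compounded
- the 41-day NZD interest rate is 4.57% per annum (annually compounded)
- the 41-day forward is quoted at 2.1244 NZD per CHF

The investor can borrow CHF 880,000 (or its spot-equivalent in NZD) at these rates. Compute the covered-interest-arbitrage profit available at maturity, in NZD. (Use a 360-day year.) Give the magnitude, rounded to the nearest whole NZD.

NZD 55,533

T = 41/360 years.
Keep in CHF, deliver into the forward: 880,000·1.009556647·2.1244 = NZD 1,887,337.88.
Swap to NZD now, deposit: 880,000·2.1966·1.00510227 = NZD 1,942,870.73.
The quoted forward undervalues CHF, so borrow CHF, convert to NZD at spot, deposit the NZD at 4.57%, and buy CHF forward at 2.1244 to cover the loan.
Arbitrage profit = |1,887,337.88 − 1,942,870.73| = NZD 55,533.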